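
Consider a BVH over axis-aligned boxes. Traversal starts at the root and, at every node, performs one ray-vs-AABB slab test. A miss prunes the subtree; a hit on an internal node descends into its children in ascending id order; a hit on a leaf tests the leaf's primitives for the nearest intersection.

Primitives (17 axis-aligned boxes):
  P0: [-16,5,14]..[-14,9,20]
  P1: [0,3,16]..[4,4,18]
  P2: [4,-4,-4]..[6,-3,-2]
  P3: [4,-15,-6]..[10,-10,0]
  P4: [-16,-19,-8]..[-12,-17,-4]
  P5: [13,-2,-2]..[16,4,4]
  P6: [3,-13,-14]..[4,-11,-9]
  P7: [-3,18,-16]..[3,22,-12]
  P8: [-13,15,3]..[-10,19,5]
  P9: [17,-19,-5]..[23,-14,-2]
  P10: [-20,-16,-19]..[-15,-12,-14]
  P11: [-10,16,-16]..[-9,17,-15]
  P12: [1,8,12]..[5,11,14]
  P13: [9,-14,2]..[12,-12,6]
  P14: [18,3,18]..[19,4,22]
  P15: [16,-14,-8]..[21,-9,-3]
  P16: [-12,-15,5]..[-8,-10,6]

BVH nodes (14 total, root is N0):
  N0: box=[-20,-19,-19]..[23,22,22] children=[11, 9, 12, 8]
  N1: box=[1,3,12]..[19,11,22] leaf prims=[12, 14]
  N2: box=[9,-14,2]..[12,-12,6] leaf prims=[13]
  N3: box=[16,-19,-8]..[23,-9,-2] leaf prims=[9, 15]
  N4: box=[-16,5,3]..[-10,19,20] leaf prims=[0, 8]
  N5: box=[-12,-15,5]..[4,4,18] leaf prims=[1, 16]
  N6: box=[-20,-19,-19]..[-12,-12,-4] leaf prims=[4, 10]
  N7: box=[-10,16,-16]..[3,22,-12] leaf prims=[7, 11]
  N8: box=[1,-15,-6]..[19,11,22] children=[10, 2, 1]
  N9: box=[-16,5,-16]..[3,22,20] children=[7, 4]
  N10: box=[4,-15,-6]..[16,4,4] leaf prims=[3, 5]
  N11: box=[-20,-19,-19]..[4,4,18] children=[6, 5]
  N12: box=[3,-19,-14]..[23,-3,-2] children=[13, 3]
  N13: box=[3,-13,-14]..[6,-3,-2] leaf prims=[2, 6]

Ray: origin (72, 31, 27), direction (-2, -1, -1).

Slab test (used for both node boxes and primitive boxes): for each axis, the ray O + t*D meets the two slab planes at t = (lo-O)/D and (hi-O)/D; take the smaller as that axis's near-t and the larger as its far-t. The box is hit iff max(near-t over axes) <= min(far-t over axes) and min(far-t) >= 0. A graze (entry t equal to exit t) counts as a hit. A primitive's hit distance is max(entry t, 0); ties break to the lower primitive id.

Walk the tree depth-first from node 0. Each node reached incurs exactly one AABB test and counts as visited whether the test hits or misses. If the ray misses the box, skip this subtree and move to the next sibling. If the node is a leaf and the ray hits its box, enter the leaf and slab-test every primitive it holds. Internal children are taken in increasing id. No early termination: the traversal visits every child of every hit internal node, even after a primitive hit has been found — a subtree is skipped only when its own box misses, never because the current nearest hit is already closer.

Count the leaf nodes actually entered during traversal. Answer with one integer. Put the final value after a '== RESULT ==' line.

Trace the traversal:
N0 x:[49/2,46] y:[9,50] z:[5,46] -> hit [49/2,46], descend [8, 9, 11, 12]
  N8 x:[53/2,71/2] y:[20,46] z:[5,33] -> hit [53/2,33], descend [1, 2, 10]
    N1 x:[53/2,71/2] y:[20,28] z:[5,15] -> miss, prune
    N2 x:[30,63/2] y:[43,45] z:[21,25] -> miss, prune
    N10 x:[28,34] y:[27,46] z:[23,33] -> hit [28,33] leaf, test {P3(miss), P5@t=28}
  N9 x:[69/2,44] y:[9,26] z:[7,43] -> miss, prune
  N11 x:[34,46] y:[27,50] z:[9,46] -> hit [34,46], descend [5, 6]
    N5 x:[34,42] y:[27,46] z:[9,22] -> miss, prune
    N6 x:[42,46] y:[43,50] z:[31,46] -> hit [43,46] leaf, test {P4(miss), P10@t=87/2}
  N12 x:[49/2,69/2] y:[34,50] z:[29,41] -> hit [34,69/2], descend [3, 13]
    N3 x:[49/2,28] y:[40,50] z:[29,35] -> miss, prune
    N13 x:[33,69/2] y:[34,44] z:[29,41] -> hit [34,69/2] leaf, test {P2(miss), P6(miss)}

Summary -> nodes [0, 8, 1, 2, 10, 9, 11, 5, 6, 12, 3, 13]; box-tests=12; leaf-entries=3; first=P5

== RESULT ==
3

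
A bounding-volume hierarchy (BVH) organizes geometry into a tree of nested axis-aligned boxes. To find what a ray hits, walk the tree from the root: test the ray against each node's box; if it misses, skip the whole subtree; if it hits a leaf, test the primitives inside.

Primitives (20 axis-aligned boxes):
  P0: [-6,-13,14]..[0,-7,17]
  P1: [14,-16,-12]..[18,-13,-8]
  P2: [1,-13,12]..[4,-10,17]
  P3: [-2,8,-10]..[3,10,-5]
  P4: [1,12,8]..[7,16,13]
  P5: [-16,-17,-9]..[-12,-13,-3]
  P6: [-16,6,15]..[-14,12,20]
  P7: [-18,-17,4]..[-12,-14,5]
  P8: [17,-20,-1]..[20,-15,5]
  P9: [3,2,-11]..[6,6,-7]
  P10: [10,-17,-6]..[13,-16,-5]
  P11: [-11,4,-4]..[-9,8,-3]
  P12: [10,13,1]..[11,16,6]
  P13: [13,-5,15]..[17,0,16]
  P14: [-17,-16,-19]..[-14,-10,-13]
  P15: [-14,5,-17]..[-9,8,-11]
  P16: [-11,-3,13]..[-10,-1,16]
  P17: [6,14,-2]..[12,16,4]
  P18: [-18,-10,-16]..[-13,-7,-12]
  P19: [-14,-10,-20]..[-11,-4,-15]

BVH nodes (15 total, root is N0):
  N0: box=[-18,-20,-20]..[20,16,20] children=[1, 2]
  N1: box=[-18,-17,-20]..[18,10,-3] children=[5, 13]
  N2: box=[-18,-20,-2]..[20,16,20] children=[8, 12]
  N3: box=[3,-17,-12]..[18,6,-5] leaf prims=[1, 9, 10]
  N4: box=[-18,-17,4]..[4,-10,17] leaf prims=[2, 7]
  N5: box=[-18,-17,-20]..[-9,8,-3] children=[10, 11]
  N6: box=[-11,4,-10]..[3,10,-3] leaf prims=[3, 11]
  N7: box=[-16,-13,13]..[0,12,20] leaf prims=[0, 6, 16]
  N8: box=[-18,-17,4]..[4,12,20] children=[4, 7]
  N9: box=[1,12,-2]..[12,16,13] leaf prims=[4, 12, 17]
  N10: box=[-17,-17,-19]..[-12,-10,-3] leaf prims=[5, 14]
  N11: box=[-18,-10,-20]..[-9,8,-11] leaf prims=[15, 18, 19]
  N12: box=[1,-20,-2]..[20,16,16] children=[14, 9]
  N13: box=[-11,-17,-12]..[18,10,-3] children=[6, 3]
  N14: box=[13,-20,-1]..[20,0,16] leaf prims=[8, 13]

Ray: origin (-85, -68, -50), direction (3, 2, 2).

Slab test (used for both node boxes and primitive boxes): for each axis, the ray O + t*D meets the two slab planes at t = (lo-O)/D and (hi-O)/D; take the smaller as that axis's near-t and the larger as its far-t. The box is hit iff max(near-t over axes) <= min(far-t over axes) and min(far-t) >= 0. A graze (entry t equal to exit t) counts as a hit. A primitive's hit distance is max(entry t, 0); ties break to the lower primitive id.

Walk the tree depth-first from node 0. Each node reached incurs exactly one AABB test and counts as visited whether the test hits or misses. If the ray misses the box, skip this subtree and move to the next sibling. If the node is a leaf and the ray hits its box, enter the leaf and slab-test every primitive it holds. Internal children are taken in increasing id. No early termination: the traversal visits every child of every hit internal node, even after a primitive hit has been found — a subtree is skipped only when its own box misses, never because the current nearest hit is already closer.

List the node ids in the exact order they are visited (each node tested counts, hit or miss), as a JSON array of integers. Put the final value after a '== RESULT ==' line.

Trace the traversal:
N0 x:[67/3,35] y:[24,42] z:[15,35] -> hit [24,35], descend [1, 2]
  N1 x:[67/3,103/3] y:[51/2,39] z:[15,47/2] -> miss, prune
  N2 x:[67/3,35] y:[24,42] z:[24,35] -> hit [24,35], descend [8, 12]
    N8 x:[67/3,89/3] y:[51/2,40] z:[27,35] -> hit [27,89/3], descend [4, 7]
      N4 x:[67/3,89/3] y:[51/2,29] z:[27,67/2] -> hit [27,29] leaf, test {P2(miss), P7(miss)}
      N7 x:[23,85/3] y:[55/2,40] z:[63/2,35] -> miss, prune
    N12 x:[86/3,35] y:[24,42] z:[24,33] -> hit [86/3,33], descend [9, 14]
      N9 x:[86/3,97/3] y:[40,42] z:[24,63/2] -> miss, prune
      N14 x:[98/3,35] y:[24,34] z:[49/2,33] -> hit [98/3,33] leaf, test {P8(miss), P13@t=98/3}

order=[0, 1, 2, 8, 4, 7, 12, 9, 14]  |boxes|=9  |leaves|=2  hit=P13

== RESULT ==
[0, 1, 2, 8, 4, 7, 12, 9, 14]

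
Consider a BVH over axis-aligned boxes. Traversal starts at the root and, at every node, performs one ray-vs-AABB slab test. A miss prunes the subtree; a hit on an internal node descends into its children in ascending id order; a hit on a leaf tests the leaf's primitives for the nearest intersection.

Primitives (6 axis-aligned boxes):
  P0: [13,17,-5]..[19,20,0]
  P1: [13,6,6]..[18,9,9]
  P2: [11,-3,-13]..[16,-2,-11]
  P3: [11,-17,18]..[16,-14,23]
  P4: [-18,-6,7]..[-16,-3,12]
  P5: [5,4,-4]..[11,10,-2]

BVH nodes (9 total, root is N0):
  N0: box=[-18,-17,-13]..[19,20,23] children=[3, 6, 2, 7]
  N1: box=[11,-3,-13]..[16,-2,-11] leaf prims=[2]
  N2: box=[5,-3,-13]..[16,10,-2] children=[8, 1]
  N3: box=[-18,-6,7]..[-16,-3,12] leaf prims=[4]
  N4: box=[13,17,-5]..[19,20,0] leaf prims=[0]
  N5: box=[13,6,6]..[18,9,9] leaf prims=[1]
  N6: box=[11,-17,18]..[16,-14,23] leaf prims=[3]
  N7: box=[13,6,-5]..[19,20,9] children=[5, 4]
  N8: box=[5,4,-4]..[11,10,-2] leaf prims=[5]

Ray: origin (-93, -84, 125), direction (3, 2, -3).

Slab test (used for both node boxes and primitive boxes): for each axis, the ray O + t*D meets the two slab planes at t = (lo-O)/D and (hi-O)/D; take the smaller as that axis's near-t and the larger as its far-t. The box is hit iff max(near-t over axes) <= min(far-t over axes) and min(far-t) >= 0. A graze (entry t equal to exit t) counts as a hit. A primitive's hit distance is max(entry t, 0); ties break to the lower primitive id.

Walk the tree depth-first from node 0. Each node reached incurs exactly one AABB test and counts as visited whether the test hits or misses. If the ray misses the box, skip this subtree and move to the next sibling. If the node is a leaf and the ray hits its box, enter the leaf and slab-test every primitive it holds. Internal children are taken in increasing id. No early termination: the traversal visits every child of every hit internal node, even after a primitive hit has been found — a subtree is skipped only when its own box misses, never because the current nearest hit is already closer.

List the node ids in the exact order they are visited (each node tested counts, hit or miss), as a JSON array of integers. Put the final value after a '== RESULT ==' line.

Traverse from the root:
N0 x:[25,112/3] y:[67/2,52] z:[34,46] -> hit [34,112/3], descend [2, 3, 6, 7]
  N2 x:[98/3,109/3] y:[81/2,47] z:[127/3,46] -> miss, prune
  N3 x:[25,77/3] y:[39,81/2] z:[113/3,118/3] -> miss, prune
  N6 x:[104/3,109/3] y:[67/2,35] z:[34,107/3] -> hit [104/3,35] leaf, test {P3@t=104/3}
  N7 x:[106/3,112/3] y:[45,52] z:[116/3,130/3] -> miss, prune

Visited [0, 2, 3, 6, 7]. Tests: 5 box, 1 leaf. Nearest: P3.

== RESULT ==
[0, 2, 3, 6, 7]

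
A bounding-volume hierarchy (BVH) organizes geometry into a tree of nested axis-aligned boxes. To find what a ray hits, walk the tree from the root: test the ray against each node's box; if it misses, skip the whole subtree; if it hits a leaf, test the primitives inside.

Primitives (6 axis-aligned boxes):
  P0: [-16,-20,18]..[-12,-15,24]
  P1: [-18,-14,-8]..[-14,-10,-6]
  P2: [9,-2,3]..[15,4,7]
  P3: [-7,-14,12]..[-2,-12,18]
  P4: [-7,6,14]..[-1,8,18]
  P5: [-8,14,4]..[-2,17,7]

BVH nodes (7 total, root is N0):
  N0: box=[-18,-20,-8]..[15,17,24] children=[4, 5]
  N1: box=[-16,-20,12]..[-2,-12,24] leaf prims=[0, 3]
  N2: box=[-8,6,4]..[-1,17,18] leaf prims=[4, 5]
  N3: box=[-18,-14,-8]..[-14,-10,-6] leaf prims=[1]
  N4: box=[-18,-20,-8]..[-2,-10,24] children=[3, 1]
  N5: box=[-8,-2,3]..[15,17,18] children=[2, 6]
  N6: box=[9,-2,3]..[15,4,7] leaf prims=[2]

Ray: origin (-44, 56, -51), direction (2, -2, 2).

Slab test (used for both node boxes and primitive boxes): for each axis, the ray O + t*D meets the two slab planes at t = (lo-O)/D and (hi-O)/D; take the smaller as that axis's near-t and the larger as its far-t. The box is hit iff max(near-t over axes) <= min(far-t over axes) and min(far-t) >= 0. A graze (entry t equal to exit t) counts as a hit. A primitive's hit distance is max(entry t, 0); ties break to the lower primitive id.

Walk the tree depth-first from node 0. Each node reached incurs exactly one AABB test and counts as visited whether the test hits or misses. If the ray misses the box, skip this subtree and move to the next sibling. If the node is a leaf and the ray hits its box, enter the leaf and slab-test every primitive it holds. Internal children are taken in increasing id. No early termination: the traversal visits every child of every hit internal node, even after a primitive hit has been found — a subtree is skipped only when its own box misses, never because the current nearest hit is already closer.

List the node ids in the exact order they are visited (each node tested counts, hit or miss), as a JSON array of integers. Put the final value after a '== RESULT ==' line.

Walk:
N0 x:[13,59/2] y:[39/2,38] z:[43/2,75/2] -> hit [43/2,59/2], descend [4, 5]
  N4 x:[13,21] y:[33,38] z:[43/2,75/2] -> miss, prune
  N5 x:[18,59/2] y:[39/2,29] z:[27,69/2] -> hit [27,29], descend [2, 6]
    N2 x:[18,43/2] y:[39/2,25] z:[55/2,69/2] -> miss, prune
    N6 x:[53/2,59/2] y:[26,29] z:[27,29] -> hit [27,29] leaf, test {P2@t=27}

order=[0, 4, 5, 2, 6]  |boxes|=5  |leaves|=1  hit=P2

== RESULT ==
[0, 4, 5, 2, 6]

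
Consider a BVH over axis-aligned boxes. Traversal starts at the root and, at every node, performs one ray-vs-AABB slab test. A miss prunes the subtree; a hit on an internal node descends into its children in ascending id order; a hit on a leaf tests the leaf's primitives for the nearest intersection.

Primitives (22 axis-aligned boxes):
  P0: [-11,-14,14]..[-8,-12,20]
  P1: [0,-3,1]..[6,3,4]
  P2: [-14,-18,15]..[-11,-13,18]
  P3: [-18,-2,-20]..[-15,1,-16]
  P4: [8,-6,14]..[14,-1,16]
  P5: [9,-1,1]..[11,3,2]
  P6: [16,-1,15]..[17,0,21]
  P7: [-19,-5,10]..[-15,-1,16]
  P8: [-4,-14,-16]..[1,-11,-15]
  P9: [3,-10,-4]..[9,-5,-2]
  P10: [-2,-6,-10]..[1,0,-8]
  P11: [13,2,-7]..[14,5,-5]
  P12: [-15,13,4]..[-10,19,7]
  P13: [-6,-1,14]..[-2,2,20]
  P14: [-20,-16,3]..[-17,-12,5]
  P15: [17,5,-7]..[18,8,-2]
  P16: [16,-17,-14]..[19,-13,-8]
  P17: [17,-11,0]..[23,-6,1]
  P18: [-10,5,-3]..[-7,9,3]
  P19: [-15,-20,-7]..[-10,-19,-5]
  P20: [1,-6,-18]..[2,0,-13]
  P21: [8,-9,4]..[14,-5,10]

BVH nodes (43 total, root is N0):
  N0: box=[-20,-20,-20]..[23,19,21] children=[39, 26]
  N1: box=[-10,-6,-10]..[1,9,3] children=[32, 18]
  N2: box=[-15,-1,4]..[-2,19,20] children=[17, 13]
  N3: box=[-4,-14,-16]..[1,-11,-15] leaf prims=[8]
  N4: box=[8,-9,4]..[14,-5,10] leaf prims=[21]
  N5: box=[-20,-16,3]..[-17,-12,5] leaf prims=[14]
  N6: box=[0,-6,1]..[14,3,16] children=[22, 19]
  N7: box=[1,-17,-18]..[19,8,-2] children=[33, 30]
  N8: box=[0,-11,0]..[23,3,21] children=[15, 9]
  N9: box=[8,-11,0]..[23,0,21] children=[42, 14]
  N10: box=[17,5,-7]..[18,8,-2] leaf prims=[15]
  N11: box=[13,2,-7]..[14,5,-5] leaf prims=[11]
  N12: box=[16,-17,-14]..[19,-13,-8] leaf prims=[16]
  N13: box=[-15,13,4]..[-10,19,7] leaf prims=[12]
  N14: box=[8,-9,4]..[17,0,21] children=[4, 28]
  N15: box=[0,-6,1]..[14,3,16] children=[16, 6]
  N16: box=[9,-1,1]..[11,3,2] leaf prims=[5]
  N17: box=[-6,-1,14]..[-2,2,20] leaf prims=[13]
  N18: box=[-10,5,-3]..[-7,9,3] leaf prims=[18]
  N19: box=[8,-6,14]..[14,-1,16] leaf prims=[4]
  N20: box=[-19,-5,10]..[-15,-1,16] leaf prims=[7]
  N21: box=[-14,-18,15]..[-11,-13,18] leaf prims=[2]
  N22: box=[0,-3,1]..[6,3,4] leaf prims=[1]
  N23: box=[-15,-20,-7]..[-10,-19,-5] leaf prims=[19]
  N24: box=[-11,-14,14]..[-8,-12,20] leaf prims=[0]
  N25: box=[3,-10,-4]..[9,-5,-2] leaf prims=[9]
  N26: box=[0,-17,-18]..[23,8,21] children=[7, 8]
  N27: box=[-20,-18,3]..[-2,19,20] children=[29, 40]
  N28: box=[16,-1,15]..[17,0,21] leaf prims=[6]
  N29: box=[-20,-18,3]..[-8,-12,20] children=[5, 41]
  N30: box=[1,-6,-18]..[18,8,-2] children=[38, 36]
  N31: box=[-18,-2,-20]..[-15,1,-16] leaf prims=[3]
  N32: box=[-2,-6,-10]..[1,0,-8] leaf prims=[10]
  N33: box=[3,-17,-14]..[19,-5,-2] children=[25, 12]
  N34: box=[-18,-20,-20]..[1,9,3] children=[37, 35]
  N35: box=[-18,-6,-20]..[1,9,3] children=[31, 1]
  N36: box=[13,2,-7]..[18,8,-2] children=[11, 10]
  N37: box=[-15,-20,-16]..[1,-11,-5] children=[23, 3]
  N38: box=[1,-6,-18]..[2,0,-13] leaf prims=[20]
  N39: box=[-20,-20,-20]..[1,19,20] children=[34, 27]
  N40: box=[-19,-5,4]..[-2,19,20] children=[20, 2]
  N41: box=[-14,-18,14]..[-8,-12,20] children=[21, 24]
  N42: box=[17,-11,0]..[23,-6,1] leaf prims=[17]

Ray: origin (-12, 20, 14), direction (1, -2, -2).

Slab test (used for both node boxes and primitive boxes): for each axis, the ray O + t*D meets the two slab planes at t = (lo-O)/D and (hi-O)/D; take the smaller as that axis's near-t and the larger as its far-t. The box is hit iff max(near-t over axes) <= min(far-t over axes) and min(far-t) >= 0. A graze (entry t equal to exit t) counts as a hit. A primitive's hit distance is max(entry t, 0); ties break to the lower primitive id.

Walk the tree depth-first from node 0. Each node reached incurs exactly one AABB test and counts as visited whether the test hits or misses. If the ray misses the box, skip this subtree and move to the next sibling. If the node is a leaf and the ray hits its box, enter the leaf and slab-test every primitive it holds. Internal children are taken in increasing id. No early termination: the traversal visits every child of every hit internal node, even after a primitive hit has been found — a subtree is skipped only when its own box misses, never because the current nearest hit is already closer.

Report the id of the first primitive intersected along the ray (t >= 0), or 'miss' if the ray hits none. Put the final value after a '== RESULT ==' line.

Walk:
N0 x:[-8,35] y:[1/2,20] z:[-7/2,17] -> hit [1/2,17], descend [26, 39]
  N26 x:[12,35] y:[6,37/2] z:[-7/2,16] -> hit [12,16], descend [7, 8]
    N7 x:[13,31] y:[6,37/2] z:[8,16] -> hit [13,16], descend [30, 33]
      N30 x:[13,30] y:[6,13] z:[8,16] -> hit [13,13], descend [36, 38]
        N36 x:[25,30] y:[6,9] z:[8,21/2] -> miss, prune
        N38 x:[13,14] y:[10,13] z:[27/2,16] -> miss, prune
      N33 x:[15,31] y:[25/2,37/2] z:[8,14] -> miss, prune
    N8 x:[12,35] y:[17/2,31/2] z:[-7/2,7] -> miss, prune
  N39 x:[-8,13] y:[1/2,20] z:[-3,17] -> hit [1/2,13], descend [27, 34]
    N27 x:[-8,10] y:[1/2,19] z:[-3,11/2] -> hit [1/2,11/2], descend [29, 40]
      N29 x:[-8,4] y:[16,19] z:[-3,11/2] -> miss, prune
      N40 x:[-7,10] y:[1/2,25/2] z:[-3,5] -> hit [1/2,5], descend [2, 20]
        N2 x:[-3,10] y:[1/2,21/2] z:[-3,5] -> hit [1/2,5], descend [13, 17]
          N13 x:[-3,2] y:[1/2,7/2] z:[7/2,5] -> miss, prune
          N17 x:[6,10] y:[9,21/2] z:[-3,0] -> miss, prune
        N20 x:[-7,-3] y:[21/2,25/2] z:[-1,2] -> miss, prune
    N34 x:[-6,13] y:[11/2,20] z:[11/2,17] -> hit [11/2,13], descend [35, 37]
      N35 x:[-6,13] y:[11/2,13] z:[11/2,17] -> hit [11/2,13], descend [1, 31]
        N1 x:[2,13] y:[11/2,13] z:[11/2,12] -> hit [11/2,12], descend [18, 32]
          N18 x:[2,5] y:[11/2,15/2] z:[11/2,17/2] -> miss, prune
          N32 x:[10,13] y:[10,13] z:[11,12] -> hit [11,12] leaf, test {P10@t=11}
        N31 x:[-6,-3] y:[19/2,11] z:[15,17] -> miss, prune
      N37 x:[-3,13] y:[31/2,20] z:[19/2,15] -> miss, prune

Visited [0, 26, 7, 30, 36, 38, 33, 8, 39, 27, 29, 40, 2, 13, 17, 20, 34, 35, 1, 18, 32, 31, 37]. Tests: 23 box, 1 leaf. Nearest: P10.

== RESULT ==
10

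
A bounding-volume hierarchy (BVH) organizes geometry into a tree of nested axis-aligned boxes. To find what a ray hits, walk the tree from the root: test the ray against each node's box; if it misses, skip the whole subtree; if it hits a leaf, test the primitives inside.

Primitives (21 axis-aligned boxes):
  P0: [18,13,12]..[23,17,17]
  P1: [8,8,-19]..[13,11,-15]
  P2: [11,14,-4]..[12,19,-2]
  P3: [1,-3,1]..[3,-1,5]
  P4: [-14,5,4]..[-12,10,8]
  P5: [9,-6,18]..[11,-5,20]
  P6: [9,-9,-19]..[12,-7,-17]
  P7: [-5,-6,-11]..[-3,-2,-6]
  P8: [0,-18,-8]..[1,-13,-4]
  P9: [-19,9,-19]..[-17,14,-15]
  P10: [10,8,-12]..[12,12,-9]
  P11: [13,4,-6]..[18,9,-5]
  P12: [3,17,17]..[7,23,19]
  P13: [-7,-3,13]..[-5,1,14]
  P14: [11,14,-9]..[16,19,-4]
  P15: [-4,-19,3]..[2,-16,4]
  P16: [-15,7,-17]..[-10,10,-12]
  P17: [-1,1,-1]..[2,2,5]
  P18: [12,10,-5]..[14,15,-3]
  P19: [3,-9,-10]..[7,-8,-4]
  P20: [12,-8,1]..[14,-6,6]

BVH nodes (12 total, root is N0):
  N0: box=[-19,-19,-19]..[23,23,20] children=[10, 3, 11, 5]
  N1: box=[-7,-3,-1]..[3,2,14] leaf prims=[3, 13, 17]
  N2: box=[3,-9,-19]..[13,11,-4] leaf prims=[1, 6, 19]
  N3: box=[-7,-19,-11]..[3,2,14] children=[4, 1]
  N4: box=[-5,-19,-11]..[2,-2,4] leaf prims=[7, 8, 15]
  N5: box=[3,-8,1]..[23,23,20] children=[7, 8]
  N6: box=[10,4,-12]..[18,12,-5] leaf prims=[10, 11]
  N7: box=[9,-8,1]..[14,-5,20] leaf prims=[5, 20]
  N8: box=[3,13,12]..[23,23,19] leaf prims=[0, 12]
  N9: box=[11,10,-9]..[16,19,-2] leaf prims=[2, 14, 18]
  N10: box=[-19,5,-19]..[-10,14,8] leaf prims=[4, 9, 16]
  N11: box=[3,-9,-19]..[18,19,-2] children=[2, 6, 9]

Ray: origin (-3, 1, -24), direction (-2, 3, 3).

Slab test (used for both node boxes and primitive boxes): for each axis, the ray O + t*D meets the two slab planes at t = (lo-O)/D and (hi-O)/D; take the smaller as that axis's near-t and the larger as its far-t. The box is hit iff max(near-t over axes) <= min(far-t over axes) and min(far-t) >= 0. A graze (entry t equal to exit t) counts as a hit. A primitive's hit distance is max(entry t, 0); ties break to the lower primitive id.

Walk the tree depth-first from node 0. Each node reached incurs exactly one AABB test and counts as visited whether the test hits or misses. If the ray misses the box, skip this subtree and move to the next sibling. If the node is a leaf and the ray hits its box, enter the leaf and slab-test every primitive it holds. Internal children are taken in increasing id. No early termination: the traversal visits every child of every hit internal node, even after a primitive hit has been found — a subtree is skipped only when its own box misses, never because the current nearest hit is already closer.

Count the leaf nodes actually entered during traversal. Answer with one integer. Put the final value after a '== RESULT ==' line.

Walk:
N0 x:[-13,8] y:[-20/3,22/3] z:[5/3,44/3] -> hit [5/3,22/3], descend [3, 5, 10, 11]
  N3 x:[-3,2] y:[-20/3,1/3] z:[13/3,38/3] -> miss, prune
  N5 x:[-13,-3] y:[-3,22/3] z:[25/3,44/3] -> miss, prune
  N10 x:[7/2,8] y:[4/3,13/3] z:[5/3,32/3] -> hit [7/2,13/3] leaf, test {P4(miss), P9(miss), P16(miss)}
  N11 x:[-21/2,-3] y:[-10/3,6] z:[5/3,22/3] -> miss, prune

Summary -> nodes [0, 3, 5, 10, 11]; box-tests=5; leaf-entries=1; first=miss

== RESULT ==
1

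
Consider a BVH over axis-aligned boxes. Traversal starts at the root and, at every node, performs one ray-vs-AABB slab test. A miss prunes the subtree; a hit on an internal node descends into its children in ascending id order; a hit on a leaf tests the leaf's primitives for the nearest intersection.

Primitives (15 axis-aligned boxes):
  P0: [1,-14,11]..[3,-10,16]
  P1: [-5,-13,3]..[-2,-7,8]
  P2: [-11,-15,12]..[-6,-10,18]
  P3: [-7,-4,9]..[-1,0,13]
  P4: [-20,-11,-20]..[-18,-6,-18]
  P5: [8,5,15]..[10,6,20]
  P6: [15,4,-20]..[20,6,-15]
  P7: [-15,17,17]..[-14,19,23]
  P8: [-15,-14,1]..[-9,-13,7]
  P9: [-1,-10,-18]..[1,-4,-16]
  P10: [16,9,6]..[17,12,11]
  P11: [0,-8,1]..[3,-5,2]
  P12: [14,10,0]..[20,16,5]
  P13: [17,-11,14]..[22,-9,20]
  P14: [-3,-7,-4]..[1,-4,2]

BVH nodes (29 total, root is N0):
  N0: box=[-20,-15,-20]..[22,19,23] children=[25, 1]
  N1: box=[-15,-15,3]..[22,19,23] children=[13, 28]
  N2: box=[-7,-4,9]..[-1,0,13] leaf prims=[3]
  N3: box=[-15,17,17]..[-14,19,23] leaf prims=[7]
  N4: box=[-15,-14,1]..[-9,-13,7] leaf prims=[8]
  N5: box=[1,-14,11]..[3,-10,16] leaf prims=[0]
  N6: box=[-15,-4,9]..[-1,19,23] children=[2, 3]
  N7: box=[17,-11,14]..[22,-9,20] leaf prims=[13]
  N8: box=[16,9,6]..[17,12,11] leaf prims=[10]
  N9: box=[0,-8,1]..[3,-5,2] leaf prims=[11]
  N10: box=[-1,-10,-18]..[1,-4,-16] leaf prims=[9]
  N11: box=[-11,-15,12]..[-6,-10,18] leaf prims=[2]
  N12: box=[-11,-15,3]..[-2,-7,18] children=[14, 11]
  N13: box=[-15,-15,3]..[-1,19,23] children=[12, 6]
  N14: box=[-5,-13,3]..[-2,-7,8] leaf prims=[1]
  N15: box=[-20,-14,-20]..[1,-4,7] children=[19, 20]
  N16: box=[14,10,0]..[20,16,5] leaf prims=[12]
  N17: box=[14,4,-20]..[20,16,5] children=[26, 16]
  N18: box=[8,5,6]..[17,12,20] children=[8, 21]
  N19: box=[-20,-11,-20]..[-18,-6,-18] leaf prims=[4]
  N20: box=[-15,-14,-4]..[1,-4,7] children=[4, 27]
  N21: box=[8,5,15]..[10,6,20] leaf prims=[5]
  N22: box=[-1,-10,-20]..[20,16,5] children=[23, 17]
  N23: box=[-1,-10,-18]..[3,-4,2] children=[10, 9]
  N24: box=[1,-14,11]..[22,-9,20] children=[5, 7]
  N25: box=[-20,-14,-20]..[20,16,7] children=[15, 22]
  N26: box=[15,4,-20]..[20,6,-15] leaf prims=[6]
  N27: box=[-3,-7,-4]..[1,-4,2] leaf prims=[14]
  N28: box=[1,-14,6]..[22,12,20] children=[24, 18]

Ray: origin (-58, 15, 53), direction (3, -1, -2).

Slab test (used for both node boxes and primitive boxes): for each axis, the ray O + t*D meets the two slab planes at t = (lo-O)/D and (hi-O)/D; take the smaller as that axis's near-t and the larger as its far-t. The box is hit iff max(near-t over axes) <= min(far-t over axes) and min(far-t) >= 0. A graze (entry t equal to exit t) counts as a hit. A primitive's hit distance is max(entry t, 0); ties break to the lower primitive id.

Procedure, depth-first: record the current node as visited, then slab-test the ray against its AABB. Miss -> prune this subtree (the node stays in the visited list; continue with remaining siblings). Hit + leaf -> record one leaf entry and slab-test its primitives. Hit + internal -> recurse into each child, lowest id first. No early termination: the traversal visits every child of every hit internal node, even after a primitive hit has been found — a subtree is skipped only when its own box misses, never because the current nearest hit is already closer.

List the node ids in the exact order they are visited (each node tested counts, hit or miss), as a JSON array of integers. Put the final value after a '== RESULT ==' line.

Traverse from the root:
N0 x:[38/3,80/3] y:[-4,30] z:[15,73/2] -> hit [15,80/3], descend [1, 25]
  N1 x:[43/3,80/3] y:[-4,30] z:[15,25] -> hit [15,25], descend [13, 28]
    N13 x:[43/3,19] y:[-4,30] z:[15,25] -> hit [15,19], descend [6, 12]
      N6 x:[43/3,19] y:[-4,19] z:[15,22] -> hit [15,19], descend [2, 3]
        N2 x:[17,19] y:[15,19] z:[20,22] -> miss, prune
        N3 x:[43/3,44/3] y:[-4,-2] z:[15,18] -> miss, prune
      N12 x:[47/3,56/3] y:[22,30] z:[35/2,25] -> miss, prune
    N28 x:[59/3,80/3] y:[3,29] z:[33/2,47/2] -> hit [59/3,47/2], descend [18, 24]
      N18 x:[22,25] y:[3,10] z:[33/2,47/2] -> miss, prune
      N24 x:[59/3,80/3] y:[24,29] z:[33/2,21] -> miss, prune
  N25 x:[38/3,26] y:[-1,29] z:[23,73/2] -> hit [23,26], descend [15, 22]
    N15 x:[38/3,59/3] y:[19,29] z:[23,73/2] -> miss, prune
    N22 x:[19,26] y:[-1,25] z:[24,73/2] -> hit [24,25], descend [17, 23]
      N17 x:[24,26] y:[-1,11] z:[24,73/2] -> miss, prune
      N23 x:[19,61/3] y:[19,25] z:[51/2,71/2] -> miss, prune

15 AABB tests over nodes [0, 1, 13, 6, 2, 3, 12, 28, 18, 24, 25, 15, 22, 17, 23]; 0 leaves entered; closest miss.

== RESULT ==
[0, 1, 13, 6, 2, 3, 12, 28, 18, 24, 25, 15, 22, 17, 23]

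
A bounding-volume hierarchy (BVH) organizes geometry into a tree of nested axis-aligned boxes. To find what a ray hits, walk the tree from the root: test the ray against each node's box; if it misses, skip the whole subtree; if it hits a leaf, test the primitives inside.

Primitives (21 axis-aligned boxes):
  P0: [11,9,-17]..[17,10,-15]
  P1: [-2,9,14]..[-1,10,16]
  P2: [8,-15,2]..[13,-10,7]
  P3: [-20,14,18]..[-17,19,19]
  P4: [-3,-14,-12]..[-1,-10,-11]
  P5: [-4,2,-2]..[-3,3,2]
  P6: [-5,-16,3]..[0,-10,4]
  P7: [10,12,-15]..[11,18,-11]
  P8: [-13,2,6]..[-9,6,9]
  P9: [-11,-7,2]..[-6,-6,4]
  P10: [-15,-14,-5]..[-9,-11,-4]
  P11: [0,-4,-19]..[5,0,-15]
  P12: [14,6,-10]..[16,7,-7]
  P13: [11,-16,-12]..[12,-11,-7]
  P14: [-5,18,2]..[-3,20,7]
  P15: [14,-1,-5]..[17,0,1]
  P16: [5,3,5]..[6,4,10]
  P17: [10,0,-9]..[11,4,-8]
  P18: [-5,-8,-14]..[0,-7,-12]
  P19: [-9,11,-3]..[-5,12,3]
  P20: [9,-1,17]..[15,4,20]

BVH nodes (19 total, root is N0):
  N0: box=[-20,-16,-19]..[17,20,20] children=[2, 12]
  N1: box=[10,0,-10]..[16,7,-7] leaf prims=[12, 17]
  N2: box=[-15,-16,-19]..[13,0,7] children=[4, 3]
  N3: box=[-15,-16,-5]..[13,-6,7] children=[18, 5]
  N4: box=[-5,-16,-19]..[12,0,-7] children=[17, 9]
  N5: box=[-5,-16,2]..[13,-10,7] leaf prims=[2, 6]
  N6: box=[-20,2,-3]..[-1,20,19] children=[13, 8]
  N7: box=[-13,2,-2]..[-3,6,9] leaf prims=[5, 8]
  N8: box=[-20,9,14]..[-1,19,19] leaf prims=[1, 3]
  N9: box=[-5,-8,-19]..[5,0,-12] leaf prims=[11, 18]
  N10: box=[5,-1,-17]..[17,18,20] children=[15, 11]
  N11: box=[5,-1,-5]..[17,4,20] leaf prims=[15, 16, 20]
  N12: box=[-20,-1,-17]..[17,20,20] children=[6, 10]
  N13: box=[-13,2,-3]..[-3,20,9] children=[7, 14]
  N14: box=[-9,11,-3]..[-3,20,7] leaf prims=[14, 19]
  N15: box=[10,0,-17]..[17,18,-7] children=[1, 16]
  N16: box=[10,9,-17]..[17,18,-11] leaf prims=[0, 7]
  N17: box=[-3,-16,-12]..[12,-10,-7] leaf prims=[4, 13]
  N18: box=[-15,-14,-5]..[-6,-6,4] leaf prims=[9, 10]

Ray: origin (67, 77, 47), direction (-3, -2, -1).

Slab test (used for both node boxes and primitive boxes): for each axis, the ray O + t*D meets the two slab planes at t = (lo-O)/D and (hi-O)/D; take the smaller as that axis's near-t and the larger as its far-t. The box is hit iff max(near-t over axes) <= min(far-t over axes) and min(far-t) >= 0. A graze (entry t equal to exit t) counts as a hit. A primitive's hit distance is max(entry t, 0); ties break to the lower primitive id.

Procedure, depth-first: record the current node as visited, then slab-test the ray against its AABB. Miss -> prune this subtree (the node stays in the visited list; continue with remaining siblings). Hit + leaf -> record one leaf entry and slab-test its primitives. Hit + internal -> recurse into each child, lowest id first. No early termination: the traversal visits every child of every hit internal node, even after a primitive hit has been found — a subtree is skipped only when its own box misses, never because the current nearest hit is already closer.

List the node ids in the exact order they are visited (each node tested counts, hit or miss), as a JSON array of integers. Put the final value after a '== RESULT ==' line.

Walk:
N0 x:[50/3,29] y:[57/2,93/2] z:[27,66] -> hit [57/2,29], descend [2, 12]
  N2 x:[18,82/3] y:[77/2,93/2] z:[40,66] -> miss, prune
  N12 x:[50/3,29] y:[57/2,39] z:[27,64] -> hit [57/2,29], descend [6, 10]
    N6 x:[68/3,29] y:[57/2,75/2] z:[28,50] -> hit [57/2,29], descend [8, 13]
      N8 x:[68/3,29] y:[29,34] z:[28,33] -> hit [29,29] leaf, test {P1(miss), P3@t=29}
      N13 x:[70/3,80/3] y:[57/2,75/2] z:[38,50] -> miss, prune
    N10 x:[50/3,62/3] y:[59/2,39] z:[27,64] -> miss, prune

7 AABB tests over nodes [0, 2, 12, 6, 8, 13, 10]; 1 leaf entered; closest P3.

== RESULT ==
[0, 2, 12, 6, 8, 13, 10]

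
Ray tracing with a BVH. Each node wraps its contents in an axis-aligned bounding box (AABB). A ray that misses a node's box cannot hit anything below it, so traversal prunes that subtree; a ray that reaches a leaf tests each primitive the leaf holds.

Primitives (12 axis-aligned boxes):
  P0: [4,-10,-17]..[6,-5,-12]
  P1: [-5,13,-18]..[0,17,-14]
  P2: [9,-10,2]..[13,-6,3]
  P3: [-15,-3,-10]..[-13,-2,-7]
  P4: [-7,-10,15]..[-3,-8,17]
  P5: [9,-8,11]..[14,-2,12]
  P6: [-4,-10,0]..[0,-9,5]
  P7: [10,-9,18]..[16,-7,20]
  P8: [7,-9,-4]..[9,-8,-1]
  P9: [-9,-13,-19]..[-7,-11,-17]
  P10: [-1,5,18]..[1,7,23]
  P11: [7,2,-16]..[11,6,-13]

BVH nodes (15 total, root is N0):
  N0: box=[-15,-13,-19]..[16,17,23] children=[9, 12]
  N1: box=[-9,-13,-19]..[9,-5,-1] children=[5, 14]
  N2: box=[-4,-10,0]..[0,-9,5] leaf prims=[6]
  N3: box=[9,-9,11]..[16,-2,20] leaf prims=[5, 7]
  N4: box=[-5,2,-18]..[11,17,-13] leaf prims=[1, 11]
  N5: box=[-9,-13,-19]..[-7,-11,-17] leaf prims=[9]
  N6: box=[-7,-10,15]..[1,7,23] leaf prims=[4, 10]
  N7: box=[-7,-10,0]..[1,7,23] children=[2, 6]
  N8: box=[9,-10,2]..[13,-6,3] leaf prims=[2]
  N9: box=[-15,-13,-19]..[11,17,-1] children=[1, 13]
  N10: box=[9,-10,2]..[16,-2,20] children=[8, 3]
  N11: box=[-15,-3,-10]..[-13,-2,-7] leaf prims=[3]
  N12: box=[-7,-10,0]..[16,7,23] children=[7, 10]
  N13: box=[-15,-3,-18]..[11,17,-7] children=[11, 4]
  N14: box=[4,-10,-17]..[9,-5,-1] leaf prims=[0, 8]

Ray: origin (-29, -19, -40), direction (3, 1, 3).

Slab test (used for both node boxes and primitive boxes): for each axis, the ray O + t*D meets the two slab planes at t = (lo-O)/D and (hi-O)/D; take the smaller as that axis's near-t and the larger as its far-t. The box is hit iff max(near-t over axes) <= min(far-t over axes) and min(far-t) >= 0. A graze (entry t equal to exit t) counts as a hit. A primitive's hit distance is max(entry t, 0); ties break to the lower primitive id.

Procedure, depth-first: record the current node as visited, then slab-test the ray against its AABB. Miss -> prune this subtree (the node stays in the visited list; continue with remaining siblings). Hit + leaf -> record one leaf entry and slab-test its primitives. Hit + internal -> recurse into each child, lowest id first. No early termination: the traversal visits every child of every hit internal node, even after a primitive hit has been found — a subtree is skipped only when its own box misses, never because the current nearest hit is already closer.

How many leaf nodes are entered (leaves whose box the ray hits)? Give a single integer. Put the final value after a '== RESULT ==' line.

Traverse from the root:
N0 x:[14/3,15] y:[6,36] z:[7,21] -> hit [7,15], descend [9, 12]
  N9 x:[14/3,40/3] y:[6,36] z:[7,13] -> hit [7,13], descend [1, 13]
    N1 x:[20/3,38/3] y:[6,14] z:[7,13] -> hit [7,38/3], descend [5, 14]
      N5 x:[20/3,22/3] y:[6,8] z:[7,23/3] -> hit [7,22/3] leaf, test {P9@t=7}
      N14 x:[11,38/3] y:[9,14] z:[23/3,13] -> hit [11,38/3] leaf, test {P0(miss), P8(miss)}
    N13 x:[14/3,40/3] y:[16,36] z:[22/3,11] -> miss, prune
  N12 x:[22/3,15] y:[9,26] z:[40/3,21] -> hit [40/3,15], descend [7, 10]
    N7 x:[22/3,10] y:[9,26] z:[40/3,21] -> miss, prune
    N10 x:[38/3,15] y:[9,17] z:[14,20] -> hit [14,15], descend [3, 8]
      N3 x:[38/3,15] y:[10,17] z:[17,20] -> miss, prune
      N8 x:[38/3,14] y:[9,13] z:[14,43/3] -> miss, prune

11 AABB tests over nodes [0, 9, 1, 5, 14, 13, 12, 7, 10, 3, 8]; 2 leaves entered; closest P9.

== RESULT ==
2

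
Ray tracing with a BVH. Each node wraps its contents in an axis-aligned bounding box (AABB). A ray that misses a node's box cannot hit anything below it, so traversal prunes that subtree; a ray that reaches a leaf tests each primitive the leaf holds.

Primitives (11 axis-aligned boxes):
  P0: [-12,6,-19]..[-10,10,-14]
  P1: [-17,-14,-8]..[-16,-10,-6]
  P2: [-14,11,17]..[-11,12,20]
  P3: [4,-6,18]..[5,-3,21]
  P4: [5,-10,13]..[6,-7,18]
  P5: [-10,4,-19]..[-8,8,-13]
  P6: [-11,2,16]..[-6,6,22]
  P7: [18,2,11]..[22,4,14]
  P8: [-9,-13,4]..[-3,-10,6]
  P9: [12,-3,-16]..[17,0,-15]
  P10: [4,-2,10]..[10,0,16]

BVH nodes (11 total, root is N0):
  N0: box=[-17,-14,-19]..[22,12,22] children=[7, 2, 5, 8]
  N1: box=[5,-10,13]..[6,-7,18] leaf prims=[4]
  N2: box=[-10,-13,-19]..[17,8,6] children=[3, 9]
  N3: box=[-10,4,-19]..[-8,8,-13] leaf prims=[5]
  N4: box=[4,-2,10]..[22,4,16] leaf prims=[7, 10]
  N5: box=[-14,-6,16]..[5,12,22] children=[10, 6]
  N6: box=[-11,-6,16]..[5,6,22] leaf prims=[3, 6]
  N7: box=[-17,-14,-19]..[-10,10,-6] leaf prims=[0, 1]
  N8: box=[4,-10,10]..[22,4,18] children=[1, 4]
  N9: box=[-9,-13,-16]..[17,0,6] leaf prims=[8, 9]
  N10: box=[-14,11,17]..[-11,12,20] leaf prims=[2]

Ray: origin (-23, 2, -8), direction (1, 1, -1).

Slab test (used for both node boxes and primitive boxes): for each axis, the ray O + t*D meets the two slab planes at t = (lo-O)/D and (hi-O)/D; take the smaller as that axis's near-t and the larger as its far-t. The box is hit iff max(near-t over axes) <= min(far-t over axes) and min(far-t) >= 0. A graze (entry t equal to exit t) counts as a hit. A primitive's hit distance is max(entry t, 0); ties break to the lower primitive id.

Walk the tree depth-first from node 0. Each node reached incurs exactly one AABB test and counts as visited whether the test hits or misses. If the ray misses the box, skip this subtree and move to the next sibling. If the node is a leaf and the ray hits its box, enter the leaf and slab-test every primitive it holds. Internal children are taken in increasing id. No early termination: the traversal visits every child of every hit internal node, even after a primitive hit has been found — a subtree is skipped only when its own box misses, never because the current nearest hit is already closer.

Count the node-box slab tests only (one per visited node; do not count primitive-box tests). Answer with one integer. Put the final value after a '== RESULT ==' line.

Trace the traversal:
N0 x:[6,45] y:[-16,10] z:[-30,11] -> hit [6,10], descend [2, 5, 7, 8]
  N2 x:[13,40] y:[-15,6] z:[-14,11] -> miss, prune
  N5 x:[9,28] y:[-8,10] z:[-30,-24] -> miss, prune
  N7 x:[6,13] y:[-16,8] z:[-2,11] -> hit [6,8] leaf, test {P0(miss), P1(miss)}
  N8 x:[27,45] y:[-12,2] z:[-26,-18] -> miss, prune

5 AABB tests over nodes [0, 2, 5, 7, 8]; 1 leaf entered; closest miss.

== RESULT ==
5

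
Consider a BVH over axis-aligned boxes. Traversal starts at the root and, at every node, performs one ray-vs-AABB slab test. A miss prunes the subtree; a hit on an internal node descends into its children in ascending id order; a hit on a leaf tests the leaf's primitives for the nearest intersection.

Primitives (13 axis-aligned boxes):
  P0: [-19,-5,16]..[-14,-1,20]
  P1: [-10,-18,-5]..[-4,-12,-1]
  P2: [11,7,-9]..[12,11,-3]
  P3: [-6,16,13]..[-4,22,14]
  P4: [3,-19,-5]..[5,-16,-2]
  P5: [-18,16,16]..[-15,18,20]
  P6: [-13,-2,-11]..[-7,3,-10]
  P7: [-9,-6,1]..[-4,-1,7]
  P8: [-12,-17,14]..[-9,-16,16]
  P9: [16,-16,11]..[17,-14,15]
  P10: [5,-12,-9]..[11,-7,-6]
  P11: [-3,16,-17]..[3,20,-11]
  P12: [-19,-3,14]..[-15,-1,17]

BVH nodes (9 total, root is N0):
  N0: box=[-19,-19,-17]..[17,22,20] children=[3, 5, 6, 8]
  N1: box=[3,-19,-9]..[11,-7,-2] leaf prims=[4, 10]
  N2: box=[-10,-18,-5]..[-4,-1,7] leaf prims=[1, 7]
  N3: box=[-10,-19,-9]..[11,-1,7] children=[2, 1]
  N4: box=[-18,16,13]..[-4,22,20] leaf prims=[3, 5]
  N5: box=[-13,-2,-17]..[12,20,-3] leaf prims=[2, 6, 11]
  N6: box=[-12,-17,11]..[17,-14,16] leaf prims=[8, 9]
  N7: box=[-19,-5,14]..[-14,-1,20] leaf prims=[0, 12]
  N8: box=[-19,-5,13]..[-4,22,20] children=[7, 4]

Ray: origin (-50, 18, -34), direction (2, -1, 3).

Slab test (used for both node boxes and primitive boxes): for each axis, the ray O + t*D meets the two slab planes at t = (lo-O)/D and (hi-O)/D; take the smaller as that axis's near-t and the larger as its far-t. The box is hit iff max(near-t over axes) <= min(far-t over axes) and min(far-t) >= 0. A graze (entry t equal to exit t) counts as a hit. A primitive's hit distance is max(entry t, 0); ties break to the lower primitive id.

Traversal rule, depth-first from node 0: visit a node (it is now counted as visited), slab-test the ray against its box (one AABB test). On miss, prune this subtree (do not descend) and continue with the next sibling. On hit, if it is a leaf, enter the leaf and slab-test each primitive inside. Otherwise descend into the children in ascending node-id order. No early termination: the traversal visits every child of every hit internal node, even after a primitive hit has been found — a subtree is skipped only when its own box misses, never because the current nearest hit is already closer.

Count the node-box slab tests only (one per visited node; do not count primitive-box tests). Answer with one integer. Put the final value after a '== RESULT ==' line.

Walk:
N0 x:[31/2,67/2] y:[-4,37] z:[17/3,18] -> hit [31/2,18], descend [3, 5, 6, 8]
  N3 x:[20,61/2] y:[19,37] z:[25/3,41/3] -> miss, prune
  N5 x:[37/2,31] y:[-2,20] z:[17/3,31/3] -> miss, prune
  N6 x:[19,67/2] y:[32,35] z:[15,50/3] -> miss, prune
  N8 x:[31/2,23] y:[-4,23] z:[47/3,18] -> hit [47/3,18], descend [4, 7]
    N4 x:[16,23] y:[-4,2] z:[47/3,18] -> miss, prune
    N7 x:[31/2,18] y:[19,23] z:[16,18] -> miss, prune

order=[0, 3, 5, 6, 8, 4, 7]  |boxes|=7  |leaves|=0  hit=miss

== RESULT ==
7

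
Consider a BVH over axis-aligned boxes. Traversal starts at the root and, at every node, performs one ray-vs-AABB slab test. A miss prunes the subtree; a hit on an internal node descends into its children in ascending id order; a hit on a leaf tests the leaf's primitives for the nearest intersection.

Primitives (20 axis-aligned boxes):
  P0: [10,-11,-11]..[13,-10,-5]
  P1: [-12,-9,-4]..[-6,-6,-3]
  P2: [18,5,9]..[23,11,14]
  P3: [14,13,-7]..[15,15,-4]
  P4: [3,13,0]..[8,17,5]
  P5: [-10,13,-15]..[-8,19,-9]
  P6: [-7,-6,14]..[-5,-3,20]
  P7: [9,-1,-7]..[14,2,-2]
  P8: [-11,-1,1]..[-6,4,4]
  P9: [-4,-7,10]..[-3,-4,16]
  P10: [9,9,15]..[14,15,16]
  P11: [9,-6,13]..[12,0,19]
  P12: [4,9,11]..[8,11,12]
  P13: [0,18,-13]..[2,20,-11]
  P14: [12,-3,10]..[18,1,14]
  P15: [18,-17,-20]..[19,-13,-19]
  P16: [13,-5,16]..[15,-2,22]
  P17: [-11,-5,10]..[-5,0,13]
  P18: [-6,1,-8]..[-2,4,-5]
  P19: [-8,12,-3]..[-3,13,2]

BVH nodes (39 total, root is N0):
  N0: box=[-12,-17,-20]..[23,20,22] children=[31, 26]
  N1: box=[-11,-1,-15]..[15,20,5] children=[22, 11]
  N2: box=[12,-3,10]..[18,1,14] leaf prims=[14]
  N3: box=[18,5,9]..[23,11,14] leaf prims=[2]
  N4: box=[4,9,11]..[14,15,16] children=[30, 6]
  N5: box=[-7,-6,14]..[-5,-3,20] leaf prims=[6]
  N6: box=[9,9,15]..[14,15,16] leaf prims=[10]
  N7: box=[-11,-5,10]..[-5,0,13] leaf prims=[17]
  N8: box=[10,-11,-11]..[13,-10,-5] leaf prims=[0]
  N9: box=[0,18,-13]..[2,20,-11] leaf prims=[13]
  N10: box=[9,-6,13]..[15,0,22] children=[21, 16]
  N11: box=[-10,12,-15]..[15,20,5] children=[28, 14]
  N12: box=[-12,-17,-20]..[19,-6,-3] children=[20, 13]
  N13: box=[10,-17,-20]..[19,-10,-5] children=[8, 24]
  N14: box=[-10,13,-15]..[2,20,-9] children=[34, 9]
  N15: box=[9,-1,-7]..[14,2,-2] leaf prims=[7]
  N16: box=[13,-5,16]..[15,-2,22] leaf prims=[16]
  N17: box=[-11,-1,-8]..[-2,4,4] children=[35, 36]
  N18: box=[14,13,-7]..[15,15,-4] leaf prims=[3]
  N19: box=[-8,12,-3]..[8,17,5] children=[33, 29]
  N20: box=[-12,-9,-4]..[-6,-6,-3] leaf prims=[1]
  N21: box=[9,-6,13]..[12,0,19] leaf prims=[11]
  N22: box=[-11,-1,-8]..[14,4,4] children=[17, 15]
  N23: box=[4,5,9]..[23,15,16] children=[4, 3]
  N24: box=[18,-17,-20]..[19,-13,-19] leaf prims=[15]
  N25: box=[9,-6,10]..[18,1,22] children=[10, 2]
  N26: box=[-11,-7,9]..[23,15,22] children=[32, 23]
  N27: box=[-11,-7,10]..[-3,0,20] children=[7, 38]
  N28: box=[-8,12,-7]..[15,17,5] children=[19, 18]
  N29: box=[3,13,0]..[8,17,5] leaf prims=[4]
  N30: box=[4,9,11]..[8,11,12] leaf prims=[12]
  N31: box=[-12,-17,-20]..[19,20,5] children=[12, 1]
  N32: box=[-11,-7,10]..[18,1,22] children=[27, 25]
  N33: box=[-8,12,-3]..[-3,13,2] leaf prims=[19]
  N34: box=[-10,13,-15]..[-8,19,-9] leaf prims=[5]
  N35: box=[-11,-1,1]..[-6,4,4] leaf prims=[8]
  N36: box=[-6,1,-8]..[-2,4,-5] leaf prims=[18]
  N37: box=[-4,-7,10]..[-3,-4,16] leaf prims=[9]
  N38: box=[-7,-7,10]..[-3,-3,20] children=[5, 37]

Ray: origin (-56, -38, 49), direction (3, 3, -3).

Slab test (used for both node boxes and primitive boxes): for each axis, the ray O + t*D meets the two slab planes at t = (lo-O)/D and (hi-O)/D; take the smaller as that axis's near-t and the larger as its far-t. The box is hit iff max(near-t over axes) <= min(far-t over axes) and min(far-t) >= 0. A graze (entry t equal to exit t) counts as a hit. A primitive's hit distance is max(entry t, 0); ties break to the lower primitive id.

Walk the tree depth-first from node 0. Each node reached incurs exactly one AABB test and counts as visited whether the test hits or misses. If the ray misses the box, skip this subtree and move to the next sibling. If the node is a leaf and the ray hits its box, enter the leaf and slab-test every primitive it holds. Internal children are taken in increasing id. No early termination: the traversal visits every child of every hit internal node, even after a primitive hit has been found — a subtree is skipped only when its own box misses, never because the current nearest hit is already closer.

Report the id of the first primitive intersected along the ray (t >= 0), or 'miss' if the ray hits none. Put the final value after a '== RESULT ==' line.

Trace the traversal:
N0 x:[44/3,79/3] y:[7,58/3] z:[9,23] -> hit [44/3,58/3], descend [26, 31]
  N26 x:[15,79/3] y:[31/3,53/3] z:[9,40/3] -> miss, prune
  N31 x:[44/3,25] y:[7,58/3] z:[44/3,23] -> hit [44/3,58/3], descend [1, 12]
    N1 x:[15,71/3] y:[37/3,58/3] z:[44/3,64/3] -> hit [15,58/3], descend [11, 22]
      N11 x:[46/3,71/3] y:[50/3,58/3] z:[44/3,64/3] -> hit [50/3,58/3], descend [14, 28]
        N14 x:[46/3,58/3] y:[17,58/3] z:[58/3,64/3] -> hit [58/3,58/3], descend [9, 34]
          N9 x:[56/3,58/3] y:[56/3,58/3] z:[20,62/3] -> miss, prune
          N34 x:[46/3,16] y:[17,19] z:[58/3,64/3] -> miss, prune
        N28 x:[16,71/3] y:[50/3,55/3] z:[44/3,56/3] -> hit [50/3,55/3], descend [18, 19]
          N18 x:[70/3,71/3] y:[17,53/3] z:[53/3,56/3] -> miss, prune
          N19 x:[16,64/3] y:[50/3,55/3] z:[44/3,52/3] -> hit [50/3,52/3], descend [29, 33]
            N29 x:[59/3,64/3] y:[17,55/3] z:[44/3,49/3] -> miss, prune
            N33 x:[16,53/3] y:[50/3,17] z:[47/3,52/3] -> hit [50/3,17] leaf, test {P19@t=50/3}
      N22 x:[15,70/3] y:[37/3,14] z:[15,19] -> miss, prune
    N12 x:[44/3,25] y:[7,32/3] z:[52/3,23] -> miss, prune

Summary -> nodes [0, 26, 31, 1, 11, 14, 9, 34, 28, 18, 19, 29, 33, 22, 12]; box-tests=15; leaf-entries=1; first=P19

== RESULT ==
19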